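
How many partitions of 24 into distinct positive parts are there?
q(24) = 122

A partition into distinct parts is a strictly decreasing sequence summing to n. The recurrence d(n, m) = d(n, m−1) + d(n−m, m−1) (use part m at most once) with q(n) = d(n, n) gives q(24) = 122. (Euler's theorem: # distinct-part partitions = # odd-part partitions.)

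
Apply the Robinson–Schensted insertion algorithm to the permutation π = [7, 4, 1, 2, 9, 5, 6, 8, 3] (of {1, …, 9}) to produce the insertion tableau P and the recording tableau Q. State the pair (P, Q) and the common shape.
P = [1, 2, 3, 6, 8] / [4, 5] / [7, 9];  Q = [1, 4, 5, 7, 8] / [2, 6] / [3, 9];  common shape = (5, 2, 2)

Row-insert the values π_1, π_2, … into P one at a time, bumping the leftmost entry strictly greater than the inserted value down to the next row. The recording tableau Q records, in position (i, j), the step at which that cell was added to P.
  Insert 7 (step 1): P = [7];  Q = [1]
  Insert 4 (step 2): P = [4] / [7];  Q = [1] / [2]
  Insert 1 (step 3): P = [1] / [4] / [7];  Q = [1] / [2] / [3]
  Insert 2 (step 4): P = [1, 2] / [4] / [7];  Q = [1, 4] / [2] / [3]
  Insert 9 (step 5): P = [1, 2, 9] / [4] / [7];  Q = [1, 4, 5] / [2] / [3]
  Insert 5 (step 6): P = [1, 2, 5] / [4, 9] / [7];  Q = [1, 4, 5] / [2, 6] / [3]
  Insert 6 (step 7): P = [1, 2, 5, 6] / [4, 9] / [7];  Q = [1, 4, 5, 7] / [2, 6] / [3]
  Insert 8 (step 8): P = [1, 2, 5, 6, 8] / [4, 9] / [7];  Q = [1, 4, 5, 7, 8] / [2, 6] / [3]
  Insert 3 (step 9): P = [1, 2, 3, 6, 8] / [4, 5] / [7, 9];  Q = [1, 4, 5, 7, 8] / [2, 6] / [3, 9]
Final shape: (5, 2, 2).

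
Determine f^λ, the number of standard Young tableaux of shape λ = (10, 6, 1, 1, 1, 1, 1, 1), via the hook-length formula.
# SYT of shape (10, 6, 1, 1, 1, 1, 1, 1) = 87867780

Hook-length formula: f^λ = n! / Π hook(c), product over all cells c of the Young diagram. For λ = (10, 6, 1, 1, 1, 1, 1, 1), n = 22 boxes. Hook lengths by row (left-to-right, top-to-bottom): [17, 10, 9, 8, 7, 6, 4, 3, 2, 1]; [12, 5, 4, 3, 2, 1]; [6]; [5]; [4]; [3]; [2]; [1]. Product of hooks = 12791955456000. So f^λ = 22! / 12791955456000 = 1124000727777607680000 / 12791955456000 = 87867780.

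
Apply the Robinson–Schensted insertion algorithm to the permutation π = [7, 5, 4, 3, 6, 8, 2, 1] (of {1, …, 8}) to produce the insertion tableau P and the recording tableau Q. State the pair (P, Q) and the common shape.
P = [1, 6, 8] / [2] / [3] / [4] / [5] / [7];  Q = [1, 5, 6] / [2] / [3] / [4] / [7] / [8];  common shape = (3, 1, 1, 1, 1, 1)

Row-insert the values π_1, π_2, … into P one at a time, bumping the leftmost entry strictly greater than the inserted value down to the next row. The recording tableau Q records, in position (i, j), the step at which that cell was added to P.
  Insert 7 (step 1): P = [7];  Q = [1]
  Insert 5 (step 2): P = [5] / [7];  Q = [1] / [2]
  Insert 4 (step 3): P = [4] / [5] / [7];  Q = [1] / [2] / [3]
  Insert 3 (step 4): P = [3] / [4] / [5] / [7];  Q = [1] / [2] / [3] / [4]
  Insert 6 (step 5): P = [3, 6] / [4] / [5] / [7];  Q = [1, 5] / [2] / [3] / [4]
  Insert 8 (step 6): P = [3, 6, 8] / [4] / [5] / [7];  Q = [1, 5, 6] / [2] / [3] / [4]
  Insert 2 (step 7): P = [2, 6, 8] / [3] / [4] / [5] / [7];  Q = [1, 5, 6] / [2] / [3] / [4] / [7]
  Insert 1 (step 8): P = [1, 6, 8] / [2] / [3] / [4] / [5] / [7];  Q = [1, 5, 6] / [2] / [3] / [4] / [7] / [8]
Final shape: (3, 1, 1, 1, 1, 1).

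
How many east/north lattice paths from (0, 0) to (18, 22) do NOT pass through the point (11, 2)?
Number of paths = 113310995460

Total paths from (0, 0) to (18, 22): C(40, 18) = 113380261800. Paths through (11, 2): (paths (0, 0) → (11, 2)) × (paths (11, 2) → (18, 22)) = C(13, 11) · C(27, 7) = 78 · 888030 = 69266340. Avoidance count = 113380261800 − 69266340 = 113310995460.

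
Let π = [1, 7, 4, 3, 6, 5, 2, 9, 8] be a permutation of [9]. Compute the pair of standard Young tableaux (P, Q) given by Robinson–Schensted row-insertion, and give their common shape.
P = [1, 2, 5, 8] / [3, 6, 9] / [4] / [7];  Q = [1, 2, 5, 8] / [3, 6, 9] / [4] / [7];  common shape = (4, 3, 1, 1)

Row-insert the values π_1, π_2, … into P one at a time, bumping the leftmost entry strictly greater than the inserted value down to the next row. The recording tableau Q records, in position (i, j), the step at which that cell was added to P.
  Insert 1 (step 1): P = [1];  Q = [1]
  Insert 7 (step 2): P = [1, 7];  Q = [1, 2]
  Insert 4 (step 3): P = [1, 4] / [7];  Q = [1, 2] / [3]
  Insert 3 (step 4): P = [1, 3] / [4] / [7];  Q = [1, 2] / [3] / [4]
  Insert 6 (step 5): P = [1, 3, 6] / [4] / [7];  Q = [1, 2, 5] / [3] / [4]
  Insert 5 (step 6): P = [1, 3, 5] / [4, 6] / [7];  Q = [1, 2, 5] / [3, 6] / [4]
  Insert 2 (step 7): P = [1, 2, 5] / [3, 6] / [4] / [7];  Q = [1, 2, 5] / [3, 6] / [4] / [7]
  Insert 9 (step 8): P = [1, 2, 5, 9] / [3, 6] / [4] / [7];  Q = [1, 2, 5, 8] / [3, 6] / [4] / [7]
  Insert 8 (step 9): P = [1, 2, 5, 8] / [3, 6, 9] / [4] / [7];  Q = [1, 2, 5, 8] / [3, 6, 9] / [4] / [7]
Final shape: (4, 3, 1, 1).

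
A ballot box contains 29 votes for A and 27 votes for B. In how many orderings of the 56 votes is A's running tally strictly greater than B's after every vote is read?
Strict-lead orderings = 263747951750360

Total orderings of the 56 votes with 29 for A: C(56, 29) = 7384942649010080. By the Bertrand ballot formula (Cycle Lemma / reflection principle), the number of orderings in which A is strictly ahead of B throughout is (p − q)/(p + q) · C(p + q, p) = (29 − 27)/(29 + 27) · 7384942649010080 = 263747951750360.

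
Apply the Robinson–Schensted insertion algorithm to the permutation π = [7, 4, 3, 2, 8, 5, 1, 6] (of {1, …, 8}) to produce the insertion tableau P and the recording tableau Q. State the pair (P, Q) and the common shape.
P = [1, 5, 6] / [2, 8] / [3] / [4] / [7];  Q = [1, 5, 8] / [2, 6] / [3] / [4] / [7];  common shape = (3, 2, 1, 1, 1)

Row-insert the values π_1, π_2, … into P one at a time, bumping the leftmost entry strictly greater than the inserted value down to the next row. The recording tableau Q records, in position (i, j), the step at which that cell was added to P.
  Insert 7 (step 1): P = [7];  Q = [1]
  Insert 4 (step 2): P = [4] / [7];  Q = [1] / [2]
  Insert 3 (step 3): P = [3] / [4] / [7];  Q = [1] / [2] / [3]
  Insert 2 (step 4): P = [2] / [3] / [4] / [7];  Q = [1] / [2] / [3] / [4]
  Insert 8 (step 5): P = [2, 8] / [3] / [4] / [7];  Q = [1, 5] / [2] / [3] / [4]
  Insert 5 (step 6): P = [2, 5] / [3, 8] / [4] / [7];  Q = [1, 5] / [2, 6] / [3] / [4]
  Insert 1 (step 7): P = [1, 5] / [2, 8] / [3] / [4] / [7];  Q = [1, 5] / [2, 6] / [3] / [4] / [7]
  Insert 6 (step 8): P = [1, 5, 6] / [2, 8] / [3] / [4] / [7];  Q = [1, 5, 8] / [2, 6] / [3] / [4] / [7]
Final shape: (3, 2, 1, 1, 1).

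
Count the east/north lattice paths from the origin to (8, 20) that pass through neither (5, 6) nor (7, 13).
Number of paths = 2306841

Inclusion–exclusion. Total paths: C(28, 8) = 3108105. Through P₁: C(11, 5)·C(17, 3) = 314160. Through P₂: C(20, 7)·C(8, 1) = 620160. Since P₁ is strictly southwest of P₂, a monotone path through both must visit P₁ then P₂; paths through both = C(11, 5)·C(9, 2)·C(8, 1) = 133056. Avoid both = 3108105 − 314160 − 620160 + 133056 = 2306841.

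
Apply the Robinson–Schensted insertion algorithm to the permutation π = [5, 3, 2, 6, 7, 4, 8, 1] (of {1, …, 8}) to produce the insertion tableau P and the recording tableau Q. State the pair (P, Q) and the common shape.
P = [1, 4, 7, 8] / [2, 6] / [3] / [5];  Q = [1, 4, 5, 7] / [2, 6] / [3] / [8];  common shape = (4, 2, 1, 1)

Row-insert the values π_1, π_2, … into P one at a time, bumping the leftmost entry strictly greater than the inserted value down to the next row. The recording tableau Q records, in position (i, j), the step at which that cell was added to P.
  Insert 5 (step 1): P = [5];  Q = [1]
  Insert 3 (step 2): P = [3] / [5];  Q = [1] / [2]
  Insert 2 (step 3): P = [2] / [3] / [5];  Q = [1] / [2] / [3]
  Insert 6 (step 4): P = [2, 6] / [3] / [5];  Q = [1, 4] / [2] / [3]
  Insert 7 (step 5): P = [2, 6, 7] / [3] / [5];  Q = [1, 4, 5] / [2] / [3]
  Insert 4 (step 6): P = [2, 4, 7] / [3, 6] / [5];  Q = [1, 4, 5] / [2, 6] / [3]
  Insert 8 (step 7): P = [2, 4, 7, 8] / [3, 6] / [5];  Q = [1, 4, 5, 7] / [2, 6] / [3]
  Insert 1 (step 8): P = [1, 4, 7, 8] / [2, 6] / [3] / [5];  Q = [1, 4, 5, 7] / [2, 6] / [3] / [8]
Final shape: (4, 2, 1, 1).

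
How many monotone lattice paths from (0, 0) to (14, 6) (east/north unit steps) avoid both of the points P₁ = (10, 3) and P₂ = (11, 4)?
Number of paths = 20820

Inclusion–exclusion. Total paths: C(20, 14) = 38760. Through P₁: C(13, 10)·C(7, 4) = 10010. Through P₂: C(15, 11)·C(5, 3) = 13650. Since P₁ is strictly southwest of P₂, a monotone path through both must visit P₁ then P₂; paths through both = C(13, 10)·C(2, 1)·C(5, 3) = 5720. Avoid both = 38760 − 10010 − 13650 + 5720 = 20820.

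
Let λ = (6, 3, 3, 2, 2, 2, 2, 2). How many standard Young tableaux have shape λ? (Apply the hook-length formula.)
# SYT of shape (6, 3, 3, 2, 2, 2, 2, 2) = 287260050

Hook-length formula: f^λ = n! / Π hook(c), product over all cells c of the Young diagram. For λ = (6, 3, 3, 2, 2, 2, 2, 2), n = 22 boxes. Hook lengths by row (left-to-right, top-to-bottom): [13, 12, 6, 3, 2, 1]; [9, 8, 2]; [8, 7, 1]; [6, 5]; [5, 4]; [4, 3]; [3, 2]; [2, 1]. Product of hooks = 3912833433600. So f^λ = 22! / 3912833433600 = 1124000727777607680000 / 3912833433600 = 287260050.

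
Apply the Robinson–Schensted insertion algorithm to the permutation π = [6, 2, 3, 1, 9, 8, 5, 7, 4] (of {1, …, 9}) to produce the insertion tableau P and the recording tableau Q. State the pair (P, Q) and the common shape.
P = [1, 3, 4, 7] / [2, 5] / [6, 8] / [9];  Q = [1, 3, 5, 8] / [2, 6] / [4, 7] / [9];  common shape = (4, 2, 2, 1)

Row-insert the values π_1, π_2, … into P one at a time, bumping the leftmost entry strictly greater than the inserted value down to the next row. The recording tableau Q records, in position (i, j), the step at which that cell was added to P.
  Insert 6 (step 1): P = [6];  Q = [1]
  Insert 2 (step 2): P = [2] / [6];  Q = [1] / [2]
  Insert 3 (step 3): P = [2, 3] / [6];  Q = [1, 3] / [2]
  Insert 1 (step 4): P = [1, 3] / [2] / [6];  Q = [1, 3] / [2] / [4]
  Insert 9 (step 5): P = [1, 3, 9] / [2] / [6];  Q = [1, 3, 5] / [2] / [4]
  Insert 8 (step 6): P = [1, 3, 8] / [2, 9] / [6];  Q = [1, 3, 5] / [2, 6] / [4]
  Insert 5 (step 7): P = [1, 3, 5] / [2, 8] / [6, 9];  Q = [1, 3, 5] / [2, 6] / [4, 7]
  Insert 7 (step 8): P = [1, 3, 5, 7] / [2, 8] / [6, 9];  Q = [1, 3, 5, 8] / [2, 6] / [4, 7]
  Insert 4 (step 9): P = [1, 3, 4, 7] / [2, 5] / [6, 8] / [9];  Q = [1, 3, 5, 8] / [2, 6] / [4, 7] / [9]
Final shape: (4, 2, 2, 1).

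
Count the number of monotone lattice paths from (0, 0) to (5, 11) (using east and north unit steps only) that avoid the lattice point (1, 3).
Number of paths = 2388

Total paths from (0, 0) to (5, 11): C(16, 5) = 4368. Paths through (1, 3): (paths (0, 0) → (1, 3)) × (paths (1, 3) → (5, 11)) = C(4, 1) · C(12, 4) = 4 · 495 = 1980. Avoidance count = 4368 − 1980 = 2388.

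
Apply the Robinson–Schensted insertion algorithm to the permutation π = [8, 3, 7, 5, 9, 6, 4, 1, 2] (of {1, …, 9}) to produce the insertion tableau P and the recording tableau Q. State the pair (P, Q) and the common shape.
P = [1, 2, 6] / [3, 4] / [5, 9] / [7] / [8];  Q = [1, 3, 5] / [2, 6] / [4, 9] / [7] / [8];  common shape = (3, 2, 2, 1, 1)

Row-insert the values π_1, π_2, … into P one at a time, bumping the leftmost entry strictly greater than the inserted value down to the next row. The recording tableau Q records, in position (i, j), the step at which that cell was added to P.
  Insert 8 (step 1): P = [8];  Q = [1]
  Insert 3 (step 2): P = [3] / [8];  Q = [1] / [2]
  Insert 7 (step 3): P = [3, 7] / [8];  Q = [1, 3] / [2]
  Insert 5 (step 4): P = [3, 5] / [7] / [8];  Q = [1, 3] / [2] / [4]
  Insert 9 (step 5): P = [3, 5, 9] / [7] / [8];  Q = [1, 3, 5] / [2] / [4]
  Insert 6 (step 6): P = [3, 5, 6] / [7, 9] / [8];  Q = [1, 3, 5] / [2, 6] / [4]
  Insert 4 (step 7): P = [3, 4, 6] / [5, 9] / [7] / [8];  Q = [1, 3, 5] / [2, 6] / [4] / [7]
  Insert 1 (step 8): P = [1, 4, 6] / [3, 9] / [5] / [7] / [8];  Q = [1, 3, 5] / [2, 6] / [4] / [7] / [8]
  Insert 2 (step 9): P = [1, 2, 6] / [3, 4] / [5, 9] / [7] / [8];  Q = [1, 3, 5] / [2, 6] / [4, 9] / [7] / [8]
Final shape: (3, 2, 2, 1, 1).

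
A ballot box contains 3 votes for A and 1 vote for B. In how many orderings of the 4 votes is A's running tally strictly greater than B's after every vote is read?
Strict-lead orderings = 2

Total orderings of the 4 votes with 3 for A: C(4, 3) = 4. By the Bertrand ballot formula (Cycle Lemma / reflection principle), the number of orderings in which A is strictly ahead of B throughout is (p − q)/(p + q) · C(p + q, p) = (3 − 1)/(3 + 1) · 4 = 2.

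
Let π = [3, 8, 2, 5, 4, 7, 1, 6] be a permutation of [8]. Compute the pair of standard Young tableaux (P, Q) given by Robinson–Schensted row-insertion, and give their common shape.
P = [1, 4, 6] / [2, 5, 7] / [3] / [8];  Q = [1, 2, 6] / [3, 4, 8] / [5] / [7];  common shape = (3, 3, 1, 1)

Row-insert the values π_1, π_2, … into P one at a time, bumping the leftmost entry strictly greater than the inserted value down to the next row. The recording tableau Q records, in position (i, j), the step at which that cell was added to P.
  Insert 3 (step 1): P = [3];  Q = [1]
  Insert 8 (step 2): P = [3, 8];  Q = [1, 2]
  Insert 2 (step 3): P = [2, 8] / [3];  Q = [1, 2] / [3]
  Insert 5 (step 4): P = [2, 5] / [3, 8];  Q = [1, 2] / [3, 4]
  Insert 4 (step 5): P = [2, 4] / [3, 5] / [8];  Q = [1, 2] / [3, 4] / [5]
  Insert 7 (step 6): P = [2, 4, 7] / [3, 5] / [8];  Q = [1, 2, 6] / [3, 4] / [5]
  Insert 1 (step 7): P = [1, 4, 7] / [2, 5] / [3] / [8];  Q = [1, 2, 6] / [3, 4] / [5] / [7]
  Insert 6 (step 8): P = [1, 4, 6] / [2, 5, 7] / [3] / [8];  Q = [1, 2, 6] / [3, 4, 8] / [5] / [7]
Final shape: (3, 3, 1, 1).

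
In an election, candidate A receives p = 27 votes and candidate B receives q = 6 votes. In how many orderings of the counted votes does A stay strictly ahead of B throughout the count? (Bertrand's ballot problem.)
Strict-lead orderings = 704816

Total orderings of the 33 votes with 27 for A: C(33, 27) = 1107568. By the Bertrand ballot formula (Cycle Lemma / reflection principle), the number of orderings in which A is strictly ahead of B throughout is (p − q)/(p + q) · C(p + q, p) = (27 − 6)/(27 + 6) · 1107568 = 704816.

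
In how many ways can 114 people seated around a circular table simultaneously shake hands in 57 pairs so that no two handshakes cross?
C_57 = 26700952856774851904245220912664

These noncrossing handshakes are counted by the Catalan number C_n = (1/(n + 1)) · C(2n, n). For n = 57: C_57 = (1/58) · C(114, 57) = 1548655265692941410446222812934512/58 = 26700952856774851904245220912664.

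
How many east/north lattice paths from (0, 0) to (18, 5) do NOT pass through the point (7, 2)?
Number of paths = 20545

Total paths from (0, 0) to (18, 5): C(23, 18) = 33649. Paths through (7, 2): (paths (0, 0) → (7, 2)) × (paths (7, 2) → (18, 5)) = C(9, 7) · C(14, 11) = 36 · 364 = 13104. Avoidance count = 33649 − 13104 = 20545.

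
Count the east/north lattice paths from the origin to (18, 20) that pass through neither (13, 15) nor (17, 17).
Number of paths = 17054681010

Inclusion–exclusion. Total paths: C(38, 18) = 33578000610. Through P₁: C(28, 13)·C(10, 5) = 9435424320. Through P₂: C(34, 17)·C(4, 1) = 9334424880. Since P₁ is strictly southwest of P₂, a monotone path through both must visit P₁ then P₂; paths through both = C(28, 13)·C(6, 4)·C(4, 1) = 2246529600. Avoid both = 33578000610 − 9435424320 − 9334424880 + 2246529600 = 17054681010.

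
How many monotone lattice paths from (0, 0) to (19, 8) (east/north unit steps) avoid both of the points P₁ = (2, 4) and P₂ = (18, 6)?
Number of paths = 1733397

Inclusion–exclusion. Total paths: C(27, 19) = 2220075. Through P₁: C(6, 2)·C(21, 17) = 89775. Through P₂: C(24, 18)·C(3, 1) = 403788. Since P₁ is strictly southwest of P₂, a monotone path through both must visit P₁ then P₂; paths through both = C(6, 2)·C(18, 16)·C(3, 1) = 6885. Avoid both = 2220075 − 89775 − 403788 + 6885 = 1733397.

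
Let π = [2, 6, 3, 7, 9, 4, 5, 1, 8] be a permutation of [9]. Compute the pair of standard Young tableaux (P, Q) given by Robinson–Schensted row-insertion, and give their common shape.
P = [1, 3, 4, 5, 8] / [2, 7, 9] / [6];  Q = [1, 2, 4, 5, 9] / [3, 6, 7] / [8];  common shape = (5, 3, 1)

Row-insert the values π_1, π_2, … into P one at a time, bumping the leftmost entry strictly greater than the inserted value down to the next row. The recording tableau Q records, in position (i, j), the step at which that cell was added to P.
  Insert 2 (step 1): P = [2];  Q = [1]
  Insert 6 (step 2): P = [2, 6];  Q = [1, 2]
  Insert 3 (step 3): P = [2, 3] / [6];  Q = [1, 2] / [3]
  Insert 7 (step 4): P = [2, 3, 7] / [6];  Q = [1, 2, 4] / [3]
  Insert 9 (step 5): P = [2, 3, 7, 9] / [6];  Q = [1, 2, 4, 5] / [3]
  Insert 4 (step 6): P = [2, 3, 4, 9] / [6, 7];  Q = [1, 2, 4, 5] / [3, 6]
  Insert 5 (step 7): P = [2, 3, 4, 5] / [6, 7, 9];  Q = [1, 2, 4, 5] / [3, 6, 7]
  Insert 1 (step 8): P = [1, 3, 4, 5] / [2, 7, 9] / [6];  Q = [1, 2, 4, 5] / [3, 6, 7] / [8]
  Insert 8 (step 9): P = [1, 3, 4, 5, 8] / [2, 7, 9] / [6];  Q = [1, 2, 4, 5, 9] / [3, 6, 7] / [8]
Final shape: (5, 3, 1).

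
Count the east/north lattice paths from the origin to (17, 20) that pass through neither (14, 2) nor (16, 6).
Number of paths = 15904116915

Inclusion–exclusion. Total paths: C(37, 17) = 15905368710. Through P₁: C(16, 14)·C(21, 3) = 159600. Through P₂: C(22, 16)·C(15, 1) = 1119195. Since P₁ is strictly southwest of P₂, a monotone path through both must visit P₁ then P₂; paths through both = C(16, 14)·C(6, 2)·C(15, 1) = 27000. Avoid both = 15905368710 − 159600 − 1119195 + 27000 = 15904116915.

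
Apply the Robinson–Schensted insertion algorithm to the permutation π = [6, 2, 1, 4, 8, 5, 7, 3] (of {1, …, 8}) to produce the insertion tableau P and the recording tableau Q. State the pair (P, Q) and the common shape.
P = [1, 3, 5, 7] / [2, 4] / [6, 8];  Q = [1, 4, 5, 7] / [2, 6] / [3, 8];  common shape = (4, 2, 2)

Row-insert the values π_1, π_2, … into P one at a time, bumping the leftmost entry strictly greater than the inserted value down to the next row. The recording tableau Q records, in position (i, j), the step at which that cell was added to P.
  Insert 6 (step 1): P = [6];  Q = [1]
  Insert 2 (step 2): P = [2] / [6];  Q = [1] / [2]
  Insert 1 (step 3): P = [1] / [2] / [6];  Q = [1] / [2] / [3]
  Insert 4 (step 4): P = [1, 4] / [2] / [6];  Q = [1, 4] / [2] / [3]
  Insert 8 (step 5): P = [1, 4, 8] / [2] / [6];  Q = [1, 4, 5] / [2] / [3]
  Insert 5 (step 6): P = [1, 4, 5] / [2, 8] / [6];  Q = [1, 4, 5] / [2, 6] / [3]
  Insert 7 (step 7): P = [1, 4, 5, 7] / [2, 8] / [6];  Q = [1, 4, 5, 7] / [2, 6] / [3]
  Insert 3 (step 8): P = [1, 3, 5, 7] / [2, 4] / [6, 8];  Q = [1, 4, 5, 7] / [2, 6] / [3, 8]
Final shape: (4, 2, 2).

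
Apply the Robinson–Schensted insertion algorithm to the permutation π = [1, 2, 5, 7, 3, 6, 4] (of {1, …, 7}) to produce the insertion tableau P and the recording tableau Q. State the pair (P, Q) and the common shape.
P = [1, 2, 3, 4] / [5, 6] / [7];  Q = [1, 2, 3, 4] / [5, 6] / [7];  common shape = (4, 2, 1)

Row-insert the values π_1, π_2, … into P one at a time, bumping the leftmost entry strictly greater than the inserted value down to the next row. The recording tableau Q records, in position (i, j), the step at which that cell was added to P.
  Insert 1 (step 1): P = [1];  Q = [1]
  Insert 2 (step 2): P = [1, 2];  Q = [1, 2]
  Insert 5 (step 3): P = [1, 2, 5];  Q = [1, 2, 3]
  Insert 7 (step 4): P = [1, 2, 5, 7];  Q = [1, 2, 3, 4]
  Insert 3 (step 5): P = [1, 2, 3, 7] / [5];  Q = [1, 2, 3, 4] / [5]
  Insert 6 (step 6): P = [1, 2, 3, 6] / [5, 7];  Q = [1, 2, 3, 4] / [5, 6]
  Insert 4 (step 7): P = [1, 2, 3, 4] / [5, 6] / [7];  Q = [1, 2, 3, 4] / [5, 6] / [7]
Final shape: (4, 2, 1).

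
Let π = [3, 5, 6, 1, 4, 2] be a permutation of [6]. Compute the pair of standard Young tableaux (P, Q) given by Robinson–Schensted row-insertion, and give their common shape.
P = [1, 2, 6] / [3, 4] / [5];  Q = [1, 2, 3] / [4, 5] / [6];  common shape = (3, 2, 1)

Row-insert the values π_1, π_2, … into P one at a time, bumping the leftmost entry strictly greater than the inserted value down to the next row. The recording tableau Q records, in position (i, j), the step at which that cell was added to P.
  Insert 3 (step 1): P = [3];  Q = [1]
  Insert 5 (step 2): P = [3, 5];  Q = [1, 2]
  Insert 6 (step 3): P = [3, 5, 6];  Q = [1, 2, 3]
  Insert 1 (step 4): P = [1, 5, 6] / [3];  Q = [1, 2, 3] / [4]
  Insert 4 (step 5): P = [1, 4, 6] / [3, 5];  Q = [1, 2, 3] / [4, 5]
  Insert 2 (step 6): P = [1, 2, 6] / [3, 4] / [5];  Q = [1, 2, 3] / [4, 5] / [6]
Final shape: (3, 2, 1).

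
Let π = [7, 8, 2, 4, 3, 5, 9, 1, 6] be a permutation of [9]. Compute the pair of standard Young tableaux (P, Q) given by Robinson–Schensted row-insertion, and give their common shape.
P = [1, 3, 5, 6] / [2, 8, 9] / [4] / [7];  Q = [1, 2, 6, 7] / [3, 4, 9] / [5] / [8];  common shape = (4, 3, 1, 1)

Row-insert the values π_1, π_2, … into P one at a time, bumping the leftmost entry strictly greater than the inserted value down to the next row. The recording tableau Q records, in position (i, j), the step at which that cell was added to P.
  Insert 7 (step 1): P = [7];  Q = [1]
  Insert 8 (step 2): P = [7, 8];  Q = [1, 2]
  Insert 2 (step 3): P = [2, 8] / [7];  Q = [1, 2] / [3]
  Insert 4 (step 4): P = [2, 4] / [7, 8];  Q = [1, 2] / [3, 4]
  Insert 3 (step 5): P = [2, 3] / [4, 8] / [7];  Q = [1, 2] / [3, 4] / [5]
  Insert 5 (step 6): P = [2, 3, 5] / [4, 8] / [7];  Q = [1, 2, 6] / [3, 4] / [5]
  Insert 9 (step 7): P = [2, 3, 5, 9] / [4, 8] / [7];  Q = [1, 2, 6, 7] / [3, 4] / [5]
  Insert 1 (step 8): P = [1, 3, 5, 9] / [2, 8] / [4] / [7];  Q = [1, 2, 6, 7] / [3, 4] / [5] / [8]
  Insert 6 (step 9): P = [1, 3, 5, 6] / [2, 8, 9] / [4] / [7];  Q = [1, 2, 6, 7] / [3, 4, 9] / [5] / [8]
Final shape: (4, 3, 1, 1).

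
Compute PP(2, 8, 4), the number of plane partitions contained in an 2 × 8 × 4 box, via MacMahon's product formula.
PP(2, 8, 4) = 70785

Evaluate the triple product over i = 1..2, j = 1..8, k = 1..4. The factors are (2/1) · (3/2) · (4/3) · (5/4) · (3/2) · (4/3) · (5/4) · (6/5) · … (64 factors total). The numerators and denominators telescope so the product is an integer; carrying out the multiplication exactly gives PP(2, 8, 4) = 70785.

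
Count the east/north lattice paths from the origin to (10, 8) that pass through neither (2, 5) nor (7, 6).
Number of paths = 24393

Inclusion–exclusion. Total paths: C(18, 10) = 43758. Through P₁: C(7, 2)·C(11, 8) = 3465. Through P₂: C(13, 7)·C(5, 3) = 17160. Since P₁ is strictly southwest of P₂, a monotone path through both must visit P₁ then P₂; paths through both = C(7, 2)·C(6, 5)·C(5, 3) = 1260. Avoid both = 43758 − 3465 − 17160 + 1260 = 24393.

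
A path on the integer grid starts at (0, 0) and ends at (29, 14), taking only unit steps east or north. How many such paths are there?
Number of paths = 78378960360

A monotone lattice path from (0, 0) to (29, 14) consists of 29 east steps and 14 north steps in some order, so it is determined by which 29 of the 43 steps are east. The count is C(43, 29) = 78378960360.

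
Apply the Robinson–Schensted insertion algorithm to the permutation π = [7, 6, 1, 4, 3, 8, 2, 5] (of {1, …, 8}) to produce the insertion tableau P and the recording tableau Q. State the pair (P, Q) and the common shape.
P = [1, 2, 5] / [3, 8] / [4] / [6] / [7];  Q = [1, 4, 6] / [2, 8] / [3] / [5] / [7];  common shape = (3, 2, 1, 1, 1)

Row-insert the values π_1, π_2, … into P one at a time, bumping the leftmost entry strictly greater than the inserted value down to the next row. The recording tableau Q records, in position (i, j), the step at which that cell was added to P.
  Insert 7 (step 1): P = [7];  Q = [1]
  Insert 6 (step 2): P = [6] / [7];  Q = [1] / [2]
  Insert 1 (step 3): P = [1] / [6] / [7];  Q = [1] / [2] / [3]
  Insert 4 (step 4): P = [1, 4] / [6] / [7];  Q = [1, 4] / [2] / [3]
  Insert 3 (step 5): P = [1, 3] / [4] / [6] / [7];  Q = [1, 4] / [2] / [3] / [5]
  Insert 8 (step 6): P = [1, 3, 8] / [4] / [6] / [7];  Q = [1, 4, 6] / [2] / [3] / [5]
  Insert 2 (step 7): P = [1, 2, 8] / [3] / [4] / [6] / [7];  Q = [1, 4, 6] / [2] / [3] / [5] / [7]
  Insert 5 (step 8): P = [1, 2, 5] / [3, 8] / [4] / [6] / [7];  Q = [1, 4, 6] / [2, 8] / [3] / [5] / [7]
Final shape: (3, 2, 1, 1, 1).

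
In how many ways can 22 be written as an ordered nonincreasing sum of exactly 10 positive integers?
p(22, 10 parts) = 75

Partitions of n into exactly k parts are in bijection with partitions of n − k into at most k parts (subtract 1 from each part). So p(22, exactly 10) = p(12, parts ≤ 10). Computing via the recurrence p(m, j) = p(m, j−1) + p(m−j, j) gives 75.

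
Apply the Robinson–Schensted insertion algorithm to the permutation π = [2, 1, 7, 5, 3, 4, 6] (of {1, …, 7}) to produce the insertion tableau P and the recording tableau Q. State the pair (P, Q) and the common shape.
P = [1, 3, 4, 6] / [2, 5] / [7];  Q = [1, 3, 6, 7] / [2, 4] / [5];  common shape = (4, 2, 1)

Row-insert the values π_1, π_2, … into P one at a time, bumping the leftmost entry strictly greater than the inserted value down to the next row. The recording tableau Q records, in position (i, j), the step at which that cell was added to P.
  Insert 2 (step 1): P = [2];  Q = [1]
  Insert 1 (step 2): P = [1] / [2];  Q = [1] / [2]
  Insert 7 (step 3): P = [1, 7] / [2];  Q = [1, 3] / [2]
  Insert 5 (step 4): P = [1, 5] / [2, 7];  Q = [1, 3] / [2, 4]
  Insert 3 (step 5): P = [1, 3] / [2, 5] / [7];  Q = [1, 3] / [2, 4] / [5]
  Insert 4 (step 6): P = [1, 3, 4] / [2, 5] / [7];  Q = [1, 3, 6] / [2, 4] / [5]
  Insert 6 (step 7): P = [1, 3, 4, 6] / [2, 5] / [7];  Q = [1, 3, 6, 7] / [2, 4] / [5]
Final shape: (4, 2, 1).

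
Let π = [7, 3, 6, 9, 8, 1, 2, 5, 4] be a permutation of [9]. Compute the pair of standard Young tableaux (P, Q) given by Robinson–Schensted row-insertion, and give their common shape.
P = [1, 2, 4] / [3, 5, 8] / [6, 9] / [7];  Q = [1, 3, 4] / [2, 5, 8] / [6, 7] / [9];  common shape = (3, 3, 2, 1)

Row-insert the values π_1, π_2, … into P one at a time, bumping the leftmost entry strictly greater than the inserted value down to the next row. The recording tableau Q records, in position (i, j), the step at which that cell was added to P.
  Insert 7 (step 1): P = [7];  Q = [1]
  Insert 3 (step 2): P = [3] / [7];  Q = [1] / [2]
  Insert 6 (step 3): P = [3, 6] / [7];  Q = [1, 3] / [2]
  Insert 9 (step 4): P = [3, 6, 9] / [7];  Q = [1, 3, 4] / [2]
  Insert 8 (step 5): P = [3, 6, 8] / [7, 9];  Q = [1, 3, 4] / [2, 5]
  Insert 1 (step 6): P = [1, 6, 8] / [3, 9] / [7];  Q = [1, 3, 4] / [2, 5] / [6]
  Insert 2 (step 7): P = [1, 2, 8] / [3, 6] / [7, 9];  Q = [1, 3, 4] / [2, 5] / [6, 7]
  Insert 5 (step 8): P = [1, 2, 5] / [3, 6, 8] / [7, 9];  Q = [1, 3, 4] / [2, 5, 8] / [6, 7]
  Insert 4 (step 9): P = [1, 2, 4] / [3, 5, 8] / [6, 9] / [7];  Q = [1, 3, 4] / [2, 5, 8] / [6, 7] / [9]
Final shape: (3, 3, 2, 1).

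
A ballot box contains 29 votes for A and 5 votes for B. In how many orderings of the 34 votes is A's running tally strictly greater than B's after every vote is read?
Strict-lead orderings = 196416

Total orderings of the 34 votes with 29 for A: C(34, 29) = 278256. By the Bertrand ballot formula (Cycle Lemma / reflection principle), the number of orderings in which A is strictly ahead of B throughout is (p − q)/(p + q) · C(p + q, p) = (29 − 5)/(29 + 5) · 278256 = 196416.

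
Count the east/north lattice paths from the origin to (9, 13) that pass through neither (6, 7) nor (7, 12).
Number of paths = 233000

Inclusion–exclusion. Total paths: C(22, 9) = 497420. Through P₁: C(13, 6)·C(9, 3) = 144144. Through P₂: C(19, 7)·C(3, 2) = 151164. Since P₁ is strictly southwest of P₂, a monotone path through both must visit P₁ then P₂; paths through both = C(13, 6)·C(6, 1)·C(3, 2) = 30888. Avoid both = 497420 − 144144 − 151164 + 30888 = 233000.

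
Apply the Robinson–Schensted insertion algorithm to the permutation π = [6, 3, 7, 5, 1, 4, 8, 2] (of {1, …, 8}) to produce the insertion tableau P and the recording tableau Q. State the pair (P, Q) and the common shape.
P = [1, 2, 8] / [3, 4] / [5, 7] / [6];  Q = [1, 3, 7] / [2, 4] / [5, 6] / [8];  common shape = (3, 2, 2, 1)

Row-insert the values π_1, π_2, … into P one at a time, bumping the leftmost entry strictly greater than the inserted value down to the next row. The recording tableau Q records, in position (i, j), the step at which that cell was added to P.
  Insert 6 (step 1): P = [6];  Q = [1]
  Insert 3 (step 2): P = [3] / [6];  Q = [1] / [2]
  Insert 7 (step 3): P = [3, 7] / [6];  Q = [1, 3] / [2]
  Insert 5 (step 4): P = [3, 5] / [6, 7];  Q = [1, 3] / [2, 4]
  Insert 1 (step 5): P = [1, 5] / [3, 7] / [6];  Q = [1, 3] / [2, 4] / [5]
  Insert 4 (step 6): P = [1, 4] / [3, 5] / [6, 7];  Q = [1, 3] / [2, 4] / [5, 6]
  Insert 8 (step 7): P = [1, 4, 8] / [3, 5] / [6, 7];  Q = [1, 3, 7] / [2, 4] / [5, 6]
  Insert 2 (step 8): P = [1, 2, 8] / [3, 4] / [5, 7] / [6];  Q = [1, 3, 7] / [2, 4] / [5, 6] / [8]
Final shape: (3, 2, 2, 1).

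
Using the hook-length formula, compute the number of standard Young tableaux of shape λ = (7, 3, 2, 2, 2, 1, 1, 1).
# SYT of shape (7, 3, 2, 2, 2, 1, 1, 1) = 17736576

Hook-length formula: f^λ = n! / Π hook(c), product over all cells c of the Young diagram. For λ = (7, 3, 2, 2, 2, 1, 1, 1), n = 19 boxes. Hook lengths by row (left-to-right, top-to-bottom): [14, 10, 6, 4, 3, 2, 1]; [9, 5, 1]; [7, 3]; [6, 2]; [5, 1]; [3]; [2]; [1]. Product of hooks = 6858432000. So f^λ = 19! / 6858432000 = 121645100408832000 / 6858432000 = 17736576.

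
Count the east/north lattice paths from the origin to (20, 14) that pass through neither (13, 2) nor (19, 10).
Number of paths = 1288111425

Inclusion–exclusion. Total paths: C(34, 20) = 1391975640. Through P₁: C(15, 13)·C(19, 7) = 5290740. Through P₂: C(29, 19)·C(5, 1) = 100150050. Since P₁ is strictly southwest of P₂, a monotone path through both must visit P₁ then P₂; paths through both = C(15, 13)·C(14, 6)·C(5, 1) = 1576575. Avoid both = 1391975640 − 5290740 − 100150050 + 1576575 = 1288111425.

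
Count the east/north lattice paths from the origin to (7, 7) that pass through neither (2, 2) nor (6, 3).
Number of paths = 1650

Inclusion–exclusion. Total paths: C(14, 7) = 3432. Through P₁: C(4, 2)·C(10, 5) = 1512. Through P₂: C(9, 6)·C(5, 1) = 420. Since P₁ is strictly southwest of P₂, a monotone path through both must visit P₁ then P₂; paths through both = C(4, 2)·C(5, 4)·C(5, 1) = 150. Avoid both = 3432 − 1512 − 420 + 150 = 1650.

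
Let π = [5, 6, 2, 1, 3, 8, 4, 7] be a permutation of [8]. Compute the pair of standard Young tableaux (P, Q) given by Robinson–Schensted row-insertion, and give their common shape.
P = [1, 3, 4, 7] / [2, 6, 8] / [5];  Q = [1, 2, 6, 8] / [3, 5, 7] / [4];  common shape = (4, 3, 1)

Row-insert the values π_1, π_2, … into P one at a time, bumping the leftmost entry strictly greater than the inserted value down to the next row. The recording tableau Q records, in position (i, j), the step at which that cell was added to P.
  Insert 5 (step 1): P = [5];  Q = [1]
  Insert 6 (step 2): P = [5, 6];  Q = [1, 2]
  Insert 2 (step 3): P = [2, 6] / [5];  Q = [1, 2] / [3]
  Insert 1 (step 4): P = [1, 6] / [2] / [5];  Q = [1, 2] / [3] / [4]
  Insert 3 (step 5): P = [1, 3] / [2, 6] / [5];  Q = [1, 2] / [3, 5] / [4]
  Insert 8 (step 6): P = [1, 3, 8] / [2, 6] / [5];  Q = [1, 2, 6] / [3, 5] / [4]
  Insert 4 (step 7): P = [1, 3, 4] / [2, 6, 8] / [5];  Q = [1, 2, 6] / [3, 5, 7] / [4]
  Insert 7 (step 8): P = [1, 3, 4, 7] / [2, 6, 8] / [5];  Q = [1, 2, 6, 8] / [3, 5, 7] / [4]
Final shape: (4, 3, 1).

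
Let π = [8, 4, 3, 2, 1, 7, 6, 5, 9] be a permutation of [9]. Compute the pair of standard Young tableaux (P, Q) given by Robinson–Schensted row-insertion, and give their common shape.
P = [1, 5, 9] / [2, 6] / [3, 7] / [4] / [8];  Q = [1, 6, 9] / [2, 7] / [3, 8] / [4] / [5];  common shape = (3, 2, 2, 1, 1)

Row-insert the values π_1, π_2, … into P one at a time, bumping the leftmost entry strictly greater than the inserted value down to the next row. The recording tableau Q records, in position (i, j), the step at which that cell was added to P.
  Insert 8 (step 1): P = [8];  Q = [1]
  Insert 4 (step 2): P = [4] / [8];  Q = [1] / [2]
  Insert 3 (step 3): P = [3] / [4] / [8];  Q = [1] / [2] / [3]
  Insert 2 (step 4): P = [2] / [3] / [4] / [8];  Q = [1] / [2] / [3] / [4]
  Insert 1 (step 5): P = [1] / [2] / [3] / [4] / [8];  Q = [1] / [2] / [3] / [4] / [5]
  Insert 7 (step 6): P = [1, 7] / [2] / [3] / [4] / [8];  Q = [1, 6] / [2] / [3] / [4] / [5]
  Insert 6 (step 7): P = [1, 6] / [2, 7] / [3] / [4] / [8];  Q = [1, 6] / [2, 7] / [3] / [4] / [5]
  Insert 5 (step 8): P = [1, 5] / [2, 6] / [3, 7] / [4] / [8];  Q = [1, 6] / [2, 7] / [3, 8] / [4] / [5]
  Insert 9 (step 9): P = [1, 5, 9] / [2, 6] / [3, 7] / [4] / [8];  Q = [1, 6, 9] / [2, 7] / [3, 8] / [4] / [5]
Final shape: (3, 2, 2, 1, 1).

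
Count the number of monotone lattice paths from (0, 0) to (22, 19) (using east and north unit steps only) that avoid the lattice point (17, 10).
Number of paths = 227773227630

Total paths from (0, 0) to (22, 19): C(41, 22) = 244662670200. Paths through (17, 10): (paths (0, 0) → (17, 10)) × (paths (17, 10) → (22, 19)) = C(27, 17) · C(14, 5) = 8436285 · 2002 = 16889442570. Avoidance count = 244662670200 − 16889442570 = 227773227630.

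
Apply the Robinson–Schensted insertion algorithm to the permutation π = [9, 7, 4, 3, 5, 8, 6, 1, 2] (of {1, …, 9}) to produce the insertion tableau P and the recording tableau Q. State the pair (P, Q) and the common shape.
P = [1, 2, 6] / [3, 5] / [4, 8] / [7] / [9];  Q = [1, 5, 6] / [2, 7] / [3, 9] / [4] / [8];  common shape = (3, 2, 2, 1, 1)

Row-insert the values π_1, π_2, … into P one at a time, bumping the leftmost entry strictly greater than the inserted value down to the next row. The recording tableau Q records, in position (i, j), the step at which that cell was added to P.
  Insert 9 (step 1): P = [9];  Q = [1]
  Insert 7 (step 2): P = [7] / [9];  Q = [1] / [2]
  Insert 4 (step 3): P = [4] / [7] / [9];  Q = [1] / [2] / [3]
  Insert 3 (step 4): P = [3] / [4] / [7] / [9];  Q = [1] / [2] / [3] / [4]
  Insert 5 (step 5): P = [3, 5] / [4] / [7] / [9];  Q = [1, 5] / [2] / [3] / [4]
  Insert 8 (step 6): P = [3, 5, 8] / [4] / [7] / [9];  Q = [1, 5, 6] / [2] / [3] / [4]
  Insert 6 (step 7): P = [3, 5, 6] / [4, 8] / [7] / [9];  Q = [1, 5, 6] / [2, 7] / [3] / [4]
  Insert 1 (step 8): P = [1, 5, 6] / [3, 8] / [4] / [7] / [9];  Q = [1, 5, 6] / [2, 7] / [3] / [4] / [8]
  Insert 2 (step 9): P = [1, 2, 6] / [3, 5] / [4, 8] / [7] / [9];  Q = [1, 5, 6] / [2, 7] / [3, 9] / [4] / [8]
Final shape: (3, 2, 2, 1, 1).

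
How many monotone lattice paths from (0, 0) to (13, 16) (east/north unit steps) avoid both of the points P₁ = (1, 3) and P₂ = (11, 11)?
Number of paths = 35924315

Inclusion–exclusion. Total paths: C(29, 13) = 67863915. Through P₁: C(4, 1)·C(25, 12) = 20801200. Through P₂: C(22, 11)·C(7, 2) = 14814072. Since P₁ is strictly southwest of P₂, a monotone path through both must visit P₁ then P₂; paths through both = C(4, 1)·C(18, 10)·C(7, 2) = 3675672. Avoid both = 67863915 − 20801200 − 14814072 + 3675672 = 35924315.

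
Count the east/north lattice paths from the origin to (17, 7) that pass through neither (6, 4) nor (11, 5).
Number of paths = 182640

Inclusion–exclusion. Total paths: C(24, 17) = 346104. Through P₁: C(10, 6)·C(14, 11) = 76440. Through P₂: C(16, 11)·C(8, 6) = 122304. Since P₁ is strictly southwest of P₂, a monotone path through both must visit P₁ then P₂; paths through both = C(10, 6)·C(6, 5)·C(8, 6) = 35280. Avoid both = 346104 − 76440 − 122304 + 35280 = 182640.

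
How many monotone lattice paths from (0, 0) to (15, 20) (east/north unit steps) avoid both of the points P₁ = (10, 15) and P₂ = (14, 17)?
Number of paths = 1559611140

Inclusion–exclusion. Total paths: C(35, 15) = 3247943160. Through P₁: C(25, 10)·C(10, 5) = 823727520. Through P₂: C(31, 14)·C(4, 1) = 1060730100. Since P₁ is strictly southwest of P₂, a monotone path through both must visit P₁ then P₂; paths through both = C(25, 10)·C(6, 4)·C(4, 1) = 196125600. Avoid both = 3247943160 − 823727520 − 1060730100 + 196125600 = 1559611140.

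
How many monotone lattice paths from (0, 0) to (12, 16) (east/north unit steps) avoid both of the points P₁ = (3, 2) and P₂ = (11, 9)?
Number of paths = 21420975

Inclusion–exclusion. Total paths: C(28, 12) = 30421755. Through P₁: C(5, 3)·C(23, 9) = 8171900. Through P₂: C(20, 11)·C(8, 1) = 1343680. Since P₁ is strictly southwest of P₂, a monotone path through both must visit P₁ then P₂; paths through both = C(5, 3)·C(15, 8)·C(8, 1) = 514800. Avoid both = 30421755 − 8171900 − 1343680 + 514800 = 21420975.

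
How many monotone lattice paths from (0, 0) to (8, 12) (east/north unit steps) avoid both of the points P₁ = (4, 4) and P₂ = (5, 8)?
Number of paths = 58525

Inclusion–exclusion. Total paths: C(20, 8) = 125970. Through P₁: C(8, 4)·C(12, 4) = 34650. Through P₂: C(13, 5)·C(7, 3) = 45045. Since P₁ is strictly southwest of P₂, a monotone path through both must visit P₁ then P₂; paths through both = C(8, 4)·C(5, 1)·C(7, 3) = 12250. Avoid both = 125970 − 34650 − 45045 + 12250 = 58525.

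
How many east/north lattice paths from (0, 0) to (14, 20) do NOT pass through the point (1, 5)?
Number of paths = 1167322680

Total paths from (0, 0) to (14, 20): C(34, 14) = 1391975640. Paths through (1, 5): (paths (0, 0) → (1, 5)) × (paths (1, 5) → (14, 20)) = C(6, 1) · C(28, 13) = 6 · 37442160 = 224652960. Avoidance count = 1391975640 − 224652960 = 1167322680.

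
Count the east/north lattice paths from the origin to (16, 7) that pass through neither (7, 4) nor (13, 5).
Number of paths = 109977

Inclusion–exclusion. Total paths: C(23, 16) = 245157. Through P₁: C(11, 7)·C(12, 9) = 72600. Through P₂: C(18, 13)·C(5, 3) = 85680. Since P₁ is strictly southwest of P₂, a monotone path through both must visit P₁ then P₂; paths through both = C(11, 7)·C(7, 6)·C(5, 3) = 23100. Avoid both = 245157 − 72600 − 85680 + 23100 = 109977.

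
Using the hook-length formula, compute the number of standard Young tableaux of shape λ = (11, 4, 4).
# SYT of shape (11, 4, 4) = 488376

Hook-length formula: f^λ = n! / Π hook(c), product over all cells c of the Young diagram. For λ = (11, 4, 4), n = 19 boxes. Hook lengths by row (left-to-right, top-to-bottom): [13, 12, 11, 10, 7, 6, 5, 4, 3, 2, 1]; [5, 4, 3, 2]; [4, 3, 2, 1]. Product of hooks = 249080832000. So f^λ = 19! / 249080832000 = 121645100408832000 / 249080832000 = 488376.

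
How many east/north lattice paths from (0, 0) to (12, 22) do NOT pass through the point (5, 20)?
Number of paths = 546441360

Total paths from (0, 0) to (12, 22): C(34, 12) = 548354040. Paths through (5, 20): (paths (0, 0) → (5, 20)) × (paths (5, 20) → (12, 22)) = C(25, 5) · C(9, 7) = 53130 · 36 = 1912680. Avoidance count = 548354040 − 1912680 = 546441360.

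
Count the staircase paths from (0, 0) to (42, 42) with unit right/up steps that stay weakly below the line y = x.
C_42 = 39044429911904443959240

These NE paths below the diagonal are counted by the Catalan number C_n = (1/(n + 1)) · C(2n, n). For n = 42: C_42 = (1/43) · C(84, 42) = 1678910486211891090247320/43 = 39044429911904443959240.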